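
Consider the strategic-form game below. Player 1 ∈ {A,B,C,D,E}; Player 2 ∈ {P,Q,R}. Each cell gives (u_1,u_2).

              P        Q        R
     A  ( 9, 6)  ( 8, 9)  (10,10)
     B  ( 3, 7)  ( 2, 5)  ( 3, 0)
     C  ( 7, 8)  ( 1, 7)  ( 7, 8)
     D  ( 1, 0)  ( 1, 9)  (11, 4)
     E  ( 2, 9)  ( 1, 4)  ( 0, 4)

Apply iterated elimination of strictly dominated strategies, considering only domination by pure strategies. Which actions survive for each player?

P1 drop B (A beats it: P:9>3 Q:8>2 R:10>3)
P1 drop C (A beats it: P:9>7 Q:8>1 R:10>7)
P1 drop E (A beats it: P:9>2 Q:8>1 R:10>0)
P2 drop P (Q beats it: A:9>6 D:9>0)
P1→{A,D} P2→{Q,R}

Survivors P1:{A,D} P2:{Q,R}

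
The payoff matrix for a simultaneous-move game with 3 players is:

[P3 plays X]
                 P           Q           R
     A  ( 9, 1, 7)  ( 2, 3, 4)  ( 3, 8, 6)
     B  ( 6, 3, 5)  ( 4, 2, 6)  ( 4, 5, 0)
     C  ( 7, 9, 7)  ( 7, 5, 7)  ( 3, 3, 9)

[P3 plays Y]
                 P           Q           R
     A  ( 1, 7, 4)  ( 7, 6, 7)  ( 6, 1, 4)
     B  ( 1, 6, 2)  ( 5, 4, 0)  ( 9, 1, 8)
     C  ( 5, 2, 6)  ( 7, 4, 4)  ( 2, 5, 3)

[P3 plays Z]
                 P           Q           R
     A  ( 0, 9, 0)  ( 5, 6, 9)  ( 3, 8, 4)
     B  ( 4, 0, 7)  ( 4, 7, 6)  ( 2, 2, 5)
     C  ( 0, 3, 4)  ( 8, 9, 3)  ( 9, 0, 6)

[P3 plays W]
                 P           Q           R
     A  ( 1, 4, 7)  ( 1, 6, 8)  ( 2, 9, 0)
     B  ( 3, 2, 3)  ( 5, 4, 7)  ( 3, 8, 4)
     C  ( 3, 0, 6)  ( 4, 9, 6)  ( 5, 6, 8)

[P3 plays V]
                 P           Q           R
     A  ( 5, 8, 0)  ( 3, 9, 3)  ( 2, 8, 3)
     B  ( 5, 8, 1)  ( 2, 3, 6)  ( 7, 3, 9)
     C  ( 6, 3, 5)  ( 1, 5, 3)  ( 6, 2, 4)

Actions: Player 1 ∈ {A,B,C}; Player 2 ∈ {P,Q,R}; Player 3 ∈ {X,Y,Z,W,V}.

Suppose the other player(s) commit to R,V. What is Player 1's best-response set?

u_1(A vs R,V) = 2
u_1(B vs R,V) = 7
u_1(C vs R,V) = 6
max payoff 7 at {B}

P1 best: {B}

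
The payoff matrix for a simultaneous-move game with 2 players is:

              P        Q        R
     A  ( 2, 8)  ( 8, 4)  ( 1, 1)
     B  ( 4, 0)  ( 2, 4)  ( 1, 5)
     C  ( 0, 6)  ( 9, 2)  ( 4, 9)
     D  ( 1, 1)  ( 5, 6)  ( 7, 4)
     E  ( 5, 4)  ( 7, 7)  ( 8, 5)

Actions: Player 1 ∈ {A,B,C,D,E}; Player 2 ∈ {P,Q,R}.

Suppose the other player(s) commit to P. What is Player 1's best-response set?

P1 best: {E}

u_1(A vs P) = 2
u_1(B vs P) = 4
u_1(C vs P) = 0
u_1(D vs P) = 1
u_1(E vs P) = 5
max payoff 5 at {E}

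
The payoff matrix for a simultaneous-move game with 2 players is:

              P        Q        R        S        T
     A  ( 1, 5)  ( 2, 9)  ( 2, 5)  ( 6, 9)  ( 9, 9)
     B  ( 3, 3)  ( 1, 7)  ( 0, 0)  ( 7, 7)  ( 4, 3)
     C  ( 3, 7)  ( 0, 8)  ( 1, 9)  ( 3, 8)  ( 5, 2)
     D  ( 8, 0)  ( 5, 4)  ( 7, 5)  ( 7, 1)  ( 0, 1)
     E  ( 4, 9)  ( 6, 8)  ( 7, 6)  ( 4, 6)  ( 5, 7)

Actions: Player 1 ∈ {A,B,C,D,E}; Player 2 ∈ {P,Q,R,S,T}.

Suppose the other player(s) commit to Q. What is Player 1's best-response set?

P1 best: {E}

u_1(A vs Q) = 2
u_1(B vs Q) = 1
u_1(C vs Q) = 0
u_1(D vs Q) = 5
u_1(E vs Q) = 6
max payoff 6 at {E}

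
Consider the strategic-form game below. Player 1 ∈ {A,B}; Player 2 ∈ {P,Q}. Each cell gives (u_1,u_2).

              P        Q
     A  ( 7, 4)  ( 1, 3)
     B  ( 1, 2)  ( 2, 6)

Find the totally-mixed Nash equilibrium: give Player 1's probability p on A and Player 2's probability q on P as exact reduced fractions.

(p,q) = (4/5, 1/7)

P1 indiff ⇒ q·7+(1-q)·1 = q·1+(1-q)·2 ⇒ q(6) = (1-q)(1) ⇒ q = 1/7
P2 indiff ⇒ p·4+(1-p)·2 = p·3+(1-p)·6 ⇒ p(1) = (1-p)(4) ⇒ p = 4/5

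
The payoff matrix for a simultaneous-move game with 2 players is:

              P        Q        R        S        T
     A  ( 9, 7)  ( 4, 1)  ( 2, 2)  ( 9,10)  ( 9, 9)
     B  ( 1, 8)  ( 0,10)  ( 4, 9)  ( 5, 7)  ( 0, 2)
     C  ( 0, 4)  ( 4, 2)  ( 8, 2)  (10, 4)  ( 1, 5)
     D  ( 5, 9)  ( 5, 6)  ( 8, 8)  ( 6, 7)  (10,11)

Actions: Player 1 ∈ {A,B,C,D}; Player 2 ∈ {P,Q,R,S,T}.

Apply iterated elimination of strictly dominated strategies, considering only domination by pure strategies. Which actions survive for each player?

Remaining: P1:{A,C,D} P2:{S,T}

P1 drop B (D beats it: P:5>1 Q:5>0 R:8>4 S:6>5 T:10>0)
P2 drop P (T beats it: A:9>7 C:5>4 D:11>9)
P2 drop Q (S beats it: A:10>1 C:4>2 D:7>6)
P2 drop R (T beats it: A:9>2 C:5>2 D:11>8)
P1→{A,C,D} P2→{S,T}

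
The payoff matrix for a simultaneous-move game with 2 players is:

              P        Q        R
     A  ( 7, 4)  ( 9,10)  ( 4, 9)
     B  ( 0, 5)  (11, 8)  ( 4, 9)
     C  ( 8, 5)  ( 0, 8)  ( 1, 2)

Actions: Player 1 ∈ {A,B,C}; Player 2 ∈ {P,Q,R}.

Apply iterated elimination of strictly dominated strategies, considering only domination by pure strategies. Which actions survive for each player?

Remaining: P1:{A,B} P2:{Q,R}

P2 drop P (Q beats it: A:10>4 B:8>5 C:8>5)
P1 drop C (A beats it: Q:9>0 R:4>1)
P1→{A,B} P2→{Q,R}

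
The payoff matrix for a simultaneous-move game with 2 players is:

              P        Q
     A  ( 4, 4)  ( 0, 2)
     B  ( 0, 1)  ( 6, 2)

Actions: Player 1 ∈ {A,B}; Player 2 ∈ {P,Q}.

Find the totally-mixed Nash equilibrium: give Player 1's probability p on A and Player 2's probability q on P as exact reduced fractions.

(p,q) = (1/3, 3/5)

P1 indiff ⇒ q·4+(1-q)·0 = q·0+(1-q)·6 ⇒ q(4) = (1-q)(6) ⇒ q = 3/5
P2 indiff ⇒ p·4+(1-p)·1 = p·2+(1-p)·2 ⇒ p(2) = (1-p)(1) ⇒ p = 1/3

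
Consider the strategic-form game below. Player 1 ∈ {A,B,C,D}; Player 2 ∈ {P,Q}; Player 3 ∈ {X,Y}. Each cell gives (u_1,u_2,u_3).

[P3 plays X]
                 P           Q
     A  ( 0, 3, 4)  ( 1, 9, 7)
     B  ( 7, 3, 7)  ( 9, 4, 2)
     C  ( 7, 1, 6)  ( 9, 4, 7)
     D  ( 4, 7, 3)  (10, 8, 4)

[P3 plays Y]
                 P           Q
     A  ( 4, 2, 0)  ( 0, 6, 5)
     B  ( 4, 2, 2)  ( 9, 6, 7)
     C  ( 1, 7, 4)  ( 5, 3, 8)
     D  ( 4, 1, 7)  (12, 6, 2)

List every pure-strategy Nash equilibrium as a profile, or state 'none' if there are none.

(A,P,X): not NE [P1→C gives 7>0; P2→Q gives 9>3]
(A,P,Y): not NE [P2→Q gives 6>2; P3→X gives 4>0]
(A,Q,X): not NE [P1→D gives 10>1]
(A,Q,Y): not NE [P1→D gives 12>0; P3→X gives 7>5]
(B,P,X): not NE [P2→Q gives 4>3]
(B,P,Y): not NE [P2→Q gives 6>2; P3→X gives 7>2]
(B,Q,X): not NE [P1→D gives 10>9; P3→Y gives 7>2]
(B,Q,Y): not NE [P1→D gives 12>9]
(C,P,X): not NE [P2→Q gives 4>1]
(C,P,Y): not NE [P1→D gives 4>1; P3→X gives 6>4]
(C,Q,X): not NE [P1→D gives 10>9; P3→Y gives 8>7]
(C,Q,Y): not NE [P1→D gives 12>5; P2→P gives 7>3]
(D,P,X): not NE [P1→C gives 7>4; P2→Q gives 8>7; P3→Y gives 7>3]
(D,P,Y): not NE [P2→Q gives 6>1]
(D,Q,X): NE
(D,Q,Y): not NE [P3→X gives 4>2]

NE set: (D,Q,X)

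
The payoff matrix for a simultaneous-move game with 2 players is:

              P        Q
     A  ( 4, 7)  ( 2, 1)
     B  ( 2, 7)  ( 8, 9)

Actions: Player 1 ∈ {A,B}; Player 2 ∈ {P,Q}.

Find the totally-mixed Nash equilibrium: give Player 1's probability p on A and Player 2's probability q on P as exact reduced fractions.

P1 indiff ⇒ q·4+(1-q)·2 = q·2+(1-q)·8 ⇒ q(2) = (1-q)(6) ⇒ q = 3/4
P2 indiff ⇒ p·7+(1-p)·7 = p·1+(1-p)·9 ⇒ p(6) = (1-p)(2) ⇒ p = 1/4

(p,q) = (1/4, 3/4)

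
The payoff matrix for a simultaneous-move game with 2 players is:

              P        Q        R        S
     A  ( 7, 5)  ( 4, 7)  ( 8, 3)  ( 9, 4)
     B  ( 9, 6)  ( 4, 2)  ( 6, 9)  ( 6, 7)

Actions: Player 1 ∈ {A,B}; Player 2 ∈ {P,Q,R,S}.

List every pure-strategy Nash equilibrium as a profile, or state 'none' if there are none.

(A,P): not NE [P1→B gives 9>7; P2→Q gives 7>5]
(A,Q): NE
(A,R): not NE [P2→Q gives 7>3]
(A,S): not NE [P2→Q gives 7>4]
(B,P): not NE [P2→R gives 9>6]
(B,Q): not NE [P2→R gives 9>2]
(B,R): not NE [P1→A gives 8>6]
(B,S): not NE [P1→A gives 9>6; P2→R gives 9>7]

Nash profiles: (A,Q)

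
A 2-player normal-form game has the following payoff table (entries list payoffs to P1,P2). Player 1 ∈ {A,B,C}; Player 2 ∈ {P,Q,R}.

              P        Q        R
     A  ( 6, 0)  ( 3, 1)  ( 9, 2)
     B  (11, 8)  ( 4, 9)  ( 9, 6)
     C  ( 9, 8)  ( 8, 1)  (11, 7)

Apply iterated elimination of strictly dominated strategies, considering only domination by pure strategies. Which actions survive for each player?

Survivors P1:{B,C} P2:{P,Q}

P1 drop A (C beats it: P:9>6 Q:8>3 R:11>9)
P2 drop R (P beats it: B:8>6 C:8>7)
P1→{B,C} P2→{P,Q}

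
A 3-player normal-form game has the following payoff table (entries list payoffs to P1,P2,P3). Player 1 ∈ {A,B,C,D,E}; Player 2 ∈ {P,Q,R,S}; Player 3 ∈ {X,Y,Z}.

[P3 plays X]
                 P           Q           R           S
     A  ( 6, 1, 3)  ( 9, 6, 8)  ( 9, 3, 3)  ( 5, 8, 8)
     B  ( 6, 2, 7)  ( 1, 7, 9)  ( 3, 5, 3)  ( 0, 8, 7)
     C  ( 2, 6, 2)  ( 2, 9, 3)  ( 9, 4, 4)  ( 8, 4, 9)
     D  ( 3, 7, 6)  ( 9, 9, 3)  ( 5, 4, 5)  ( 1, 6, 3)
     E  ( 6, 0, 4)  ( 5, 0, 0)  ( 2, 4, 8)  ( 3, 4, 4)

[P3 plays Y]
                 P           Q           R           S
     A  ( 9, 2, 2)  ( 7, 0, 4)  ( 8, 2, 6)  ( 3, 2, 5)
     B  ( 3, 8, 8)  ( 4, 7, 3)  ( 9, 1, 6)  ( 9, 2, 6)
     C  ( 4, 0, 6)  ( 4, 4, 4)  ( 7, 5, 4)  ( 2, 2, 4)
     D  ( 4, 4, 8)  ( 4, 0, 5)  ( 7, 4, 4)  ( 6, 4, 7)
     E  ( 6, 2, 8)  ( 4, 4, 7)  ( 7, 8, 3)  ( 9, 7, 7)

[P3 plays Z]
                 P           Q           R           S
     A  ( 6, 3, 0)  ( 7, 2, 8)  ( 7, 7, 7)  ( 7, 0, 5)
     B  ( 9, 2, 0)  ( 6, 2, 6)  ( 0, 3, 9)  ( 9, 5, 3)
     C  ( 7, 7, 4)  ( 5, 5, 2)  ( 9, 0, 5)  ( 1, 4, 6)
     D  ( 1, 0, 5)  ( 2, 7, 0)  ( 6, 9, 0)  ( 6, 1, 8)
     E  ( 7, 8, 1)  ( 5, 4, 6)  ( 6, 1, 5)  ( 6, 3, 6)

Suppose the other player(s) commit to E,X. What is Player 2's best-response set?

BR_2 = {R,S}

u_2(P vs E,X) = 0
u_2(Q vs E,X) = 0
u_2(R vs E,X) = 4
u_2(S vs E,X) = 4
max payoff 4 at {R,S}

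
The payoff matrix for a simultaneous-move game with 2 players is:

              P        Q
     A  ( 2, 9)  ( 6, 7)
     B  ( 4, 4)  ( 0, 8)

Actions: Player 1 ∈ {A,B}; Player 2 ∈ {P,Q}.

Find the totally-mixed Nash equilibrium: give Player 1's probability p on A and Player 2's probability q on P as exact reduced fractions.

(p,q) = (2/3, 3/4)

P1 indiff ⇒ q·2+(1-q)·6 = q·4+(1-q)·0 ⇒ q(-2) = (1-q)(-6) ⇒ q = 3/4
P2 indiff ⇒ p·9+(1-p)·4 = p·7+(1-p)·8 ⇒ p(2) = (1-p)(4) ⇒ p = 2/3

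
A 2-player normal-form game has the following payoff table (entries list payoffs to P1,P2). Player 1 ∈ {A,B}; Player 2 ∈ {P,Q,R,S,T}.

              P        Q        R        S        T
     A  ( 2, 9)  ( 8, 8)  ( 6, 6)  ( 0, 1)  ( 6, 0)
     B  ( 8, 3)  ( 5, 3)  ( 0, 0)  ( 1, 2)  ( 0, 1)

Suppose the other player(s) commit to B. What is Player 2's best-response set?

P2 best: {P,Q}

u_2(P vs B) = 3
u_2(Q vs B) = 3
u_2(R vs B) = 0
u_2(S vs B) = 2
u_2(T vs B) = 1
max payoff 3 at {P,Q}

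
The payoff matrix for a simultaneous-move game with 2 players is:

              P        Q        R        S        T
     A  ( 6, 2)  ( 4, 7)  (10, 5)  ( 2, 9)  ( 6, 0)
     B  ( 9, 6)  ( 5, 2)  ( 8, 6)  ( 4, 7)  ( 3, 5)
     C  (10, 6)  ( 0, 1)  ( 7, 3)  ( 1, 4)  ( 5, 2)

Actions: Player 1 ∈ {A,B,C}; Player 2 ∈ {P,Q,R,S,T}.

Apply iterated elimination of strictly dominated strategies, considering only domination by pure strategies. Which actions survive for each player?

IESDS → P1:{B,C} P2:{P,S}

P2 drop Q (S beats it: A:9>7 B:7>2 C:4>1)
P2 drop R (S beats it: A:9>5 B:7>6 C:4>3)
P2 drop T (P beats it: A:2>0 B:6>5 C:6>2)
P1 drop A (B beats it: P:9>6 S:4>2)
P1→{B,C} P2→{P,S}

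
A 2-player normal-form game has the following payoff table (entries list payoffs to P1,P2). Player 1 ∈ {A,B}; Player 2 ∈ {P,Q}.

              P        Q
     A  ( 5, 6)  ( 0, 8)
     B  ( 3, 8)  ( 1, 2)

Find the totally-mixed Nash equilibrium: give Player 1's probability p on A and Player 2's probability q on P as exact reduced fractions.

P1 indiff ⇒ q·5+(1-q)·0 = q·3+(1-q)·1 ⇒ q(2) = (1-q)(1) ⇒ q = 1/3
P2 indiff ⇒ p·6+(1-p)·8 = p·8+(1-p)·2 ⇒ p(-2) = (1-p)(-6) ⇒ p = 3/4

p=3/4, q=1/3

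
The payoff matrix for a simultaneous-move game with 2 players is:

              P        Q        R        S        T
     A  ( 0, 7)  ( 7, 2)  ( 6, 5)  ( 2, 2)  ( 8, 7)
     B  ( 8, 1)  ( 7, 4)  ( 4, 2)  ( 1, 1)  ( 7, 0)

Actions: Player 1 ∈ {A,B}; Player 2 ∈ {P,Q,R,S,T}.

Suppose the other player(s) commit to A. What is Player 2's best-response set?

P2 best: {P,T}

u_2(P vs A) = 7
u_2(Q vs A) = 2
u_2(R vs A) = 5
u_2(S vs A) = 2
u_2(T vs A) = 7
max payoff 7 at {P,T}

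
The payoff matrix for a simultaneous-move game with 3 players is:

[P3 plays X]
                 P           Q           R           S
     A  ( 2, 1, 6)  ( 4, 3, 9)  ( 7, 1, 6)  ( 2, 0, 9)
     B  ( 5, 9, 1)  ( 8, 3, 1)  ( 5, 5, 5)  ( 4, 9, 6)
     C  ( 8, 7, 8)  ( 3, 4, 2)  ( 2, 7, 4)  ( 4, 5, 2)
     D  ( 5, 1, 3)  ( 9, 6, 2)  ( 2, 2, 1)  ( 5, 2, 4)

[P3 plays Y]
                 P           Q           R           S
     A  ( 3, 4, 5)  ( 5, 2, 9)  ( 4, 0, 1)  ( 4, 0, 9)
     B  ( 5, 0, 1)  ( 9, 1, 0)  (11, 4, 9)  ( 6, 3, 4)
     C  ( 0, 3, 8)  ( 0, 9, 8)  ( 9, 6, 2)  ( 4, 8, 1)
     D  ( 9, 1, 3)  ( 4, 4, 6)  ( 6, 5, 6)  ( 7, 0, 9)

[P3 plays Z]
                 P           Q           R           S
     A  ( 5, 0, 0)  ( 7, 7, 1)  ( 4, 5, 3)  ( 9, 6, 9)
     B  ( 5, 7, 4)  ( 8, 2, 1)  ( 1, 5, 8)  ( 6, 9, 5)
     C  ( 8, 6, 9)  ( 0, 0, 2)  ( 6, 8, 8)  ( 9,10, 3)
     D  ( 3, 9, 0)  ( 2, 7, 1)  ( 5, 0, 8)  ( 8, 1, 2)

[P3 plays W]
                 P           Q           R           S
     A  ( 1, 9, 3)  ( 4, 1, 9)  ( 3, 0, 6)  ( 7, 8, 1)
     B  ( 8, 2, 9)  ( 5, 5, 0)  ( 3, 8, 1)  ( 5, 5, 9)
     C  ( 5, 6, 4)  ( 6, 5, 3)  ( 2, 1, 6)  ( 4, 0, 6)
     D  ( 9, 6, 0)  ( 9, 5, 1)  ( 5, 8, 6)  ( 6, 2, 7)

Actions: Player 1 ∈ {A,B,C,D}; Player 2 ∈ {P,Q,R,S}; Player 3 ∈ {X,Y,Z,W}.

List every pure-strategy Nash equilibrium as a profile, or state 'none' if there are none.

Nash profiles: (B,R,Y)

(A,P,X): not NE [P1→C gives 8>2; P2→Q gives 3>1]
(A,P,Y): not NE [P1→D gives 9>3; P3→X gives 6>5]
(A,P,Z): not NE [P1→C gives 8>5; P2→Q gives 7>0; P3→X gives 6>0]
(A,P,W): not NE [P1→D gives 9>1; P3→X gives 6>3]
(A,Q,X): not NE [P1→D gives 9>4]
(A,Q,Y): not NE [P1→B gives 9>5; P2→P gives 4>2]
(A,Q,Z): not NE [P1→B gives 8>7; P3→W gives 9>1]
(A,Q,W): not NE [P1→D gives 9>4; P2→P gives 9>1]
(A,R,X): not NE [P2→Q gives 3>1]
(A,R,Y): not NE [P1→B gives 11>4; P2→P gives 4>0; P3→W gives 6>1]
(A,R,Z): not NE [P1→C gives 6>4; P2→Q gives 7>5; P3→W gives 6>3]
(A,R,W): not NE [P1→D gives 5>3; P2→P gives 9>0]
(A,S,X): not NE [P1→D gives 5>2; P2→Q gives 3>0]
(A,S,Y): not NE [P1→D gives 7>4; P2→P gives 4>0]
(A,S,Z): not NE [P2→Q gives 7>6]
(A,S,W): not NE [P2→P gives 9>8; P3→Z gives 9>1]
(B,P,X): not NE [P1→C gives 8>5; P3→W gives 9>1]
(B,P,Y): not NE [P1→D gives 9>5; P2→R gives 4>0; P3→W gives 9>1]
(B,P,Z): not NE [P1→C gives 8>5; P2→S gives 9>7; P3→W gives 9>4]
(B,P,W): not NE [P1→D gives 9>8; P2→R gives 8>2]
(B,Q,X): not NE [P1→D gives 9>8; P2→S gives 9>3]
(B,Q,Y): not NE [P2→R gives 4>1; P3→Z gives 1>0]
(B,Q,Z): not NE [P2→S gives 9>2]
(B,Q,W): not NE [P1→D gives 9>5; P2→R gives 8>5; P3→Z gives 1>0]
(B,R,X): not NE [P1→A gives 7>5; P2→S gives 9>5; P3→Y gives 9>5]
(B,R,Y): NE
(B,R,Z): not NE [P1→C gives 6>1; P2→S gives 9>5; P3→Y gives 9>8]
(B,R,W): not NE [P1→D gives 5>3; P3→Y gives 9>1]
(B,S,X): not NE [P1→D gives 5>4; P3→W gives 9>6]
(B,S,Y): not NE [P1→D gives 7>6; P2→R gives 4>3; P3→W gives 9>4]
(B,S,Z): not NE [P1→C gives 9>6; P3→W gives 9>5]
(B,S,W): not NE [P1→A gives 7>5; P2→R gives 8>5]
(C,P,X): not NE [P3→Z gives 9>8]
(C,P,Y): not NE [P1→D gives 9>0; P2→Q gives 9>3; P3→Z gives 9>8]
(C,P,Z): not NE [P2→S gives 10>6]
(C,P,W): not NE [P1→D gives 9>5; P3→Z gives 9>4]
(C,Q,X): not NE [P1→D gives 9>3; P2→R gives 7>4; P3→Y gives 8>2]
(C,Q,Y): not NE [P1→B gives 9>0]
(C,Q,Z): not NE [P1→B gives 8>0; P2→S gives 10>0; P3→Y gives 8>2]
(C,Q,W): not NE [P1→D gives 9>6; P2→P gives 6>5; P3→Y gives 8>3]
(C,R,X): not NE [P1→A gives 7>2; P3→Z gives 8>4]
(C,R,Y): not NE [P1→B gives 11>9; P2→Q gives 9>6; P3→Z gives 8>2]
(C,R,Z): not NE [P2→S gives 10>8]
(C,R,W): not NE [P1→D gives 5>2; P2→P gives 6>1; P3→Z gives 8>6]
(C,S,X): not NE [P1→D gives 5>4; P2→R gives 7>5; P3→W gives 6>2]
(C,S,Y): not NE [P1→D gives 7>4; P2→Q gives 9>8; P3→W gives 6>1]
(C,S,Z): not NE [P3→W gives 6>3]
(C,S,W): not NE [P1→A gives 7>4; P2→P gives 6>0]
(D,P,X): not NE [P1→C gives 8>5; P2→Q gives 6>1]
(D,P,Y): not NE [P2→R gives 5>1]
(D,P,Z): not NE [P1→C gives 8>3; P3→Y gives 3>0]
(D,P,W): not NE [P2→R gives 8>6; P3→Y gives 3>0]
(D,Q,X): not NE [P3→Y gives 6>2]
(D,Q,Y): not NE [P1→B gives 9>4; P2→R gives 5>4]
(D,Q,Z): not NE [P1→B gives 8>2; P2→P gives 9>7; P3→Y gives 6>1]
(D,Q,W): not NE [P2→R gives 8>5; P3→Y gives 6>1]
(D,R,X): not NE [P1→A gives 7>2; P2→Q gives 6>2; P3→Z gives 8>1]
(D,R,Y): not NE [P1→B gives 11>6; P3→Z gives 8>6]
(D,R,Z): not NE [P1→C gives 6>5; P2→P gives 9>0]
(D,R,W): not NE [P3→Z gives 8>6]
(D,S,X): not NE [P2→Q gives 6>2; P3→Y gives 9>4]
(D,S,Y): not NE [P2→R gives 5>0]
(D,S,Z): not NE [P1→C gives 9>8; P2→P gives 9>1; P3→Y gives 9>2]
(D,S,W): not NE [P1→A gives 7>6; P2→R gives 8>2; P3→Y gives 9>7]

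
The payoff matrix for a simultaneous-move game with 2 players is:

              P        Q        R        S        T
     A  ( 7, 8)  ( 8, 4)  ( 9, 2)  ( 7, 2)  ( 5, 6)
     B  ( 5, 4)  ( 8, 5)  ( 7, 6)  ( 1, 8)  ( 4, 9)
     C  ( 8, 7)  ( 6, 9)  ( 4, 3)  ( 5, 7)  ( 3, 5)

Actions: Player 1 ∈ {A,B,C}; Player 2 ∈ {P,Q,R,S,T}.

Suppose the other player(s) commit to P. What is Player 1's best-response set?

argmax u_1 = {C}

u_1(A vs P) = 7
u_1(B vs P) = 5
u_1(C vs P) = 8
max payoff 8 at {C}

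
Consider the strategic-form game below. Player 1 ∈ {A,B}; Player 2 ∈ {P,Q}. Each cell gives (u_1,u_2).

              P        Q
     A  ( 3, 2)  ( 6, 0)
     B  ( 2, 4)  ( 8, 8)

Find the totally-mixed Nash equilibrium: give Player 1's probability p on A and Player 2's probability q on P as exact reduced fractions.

P1 mixes 2/3 on A; P2 mixes 2/3 on P

P1 indiff ⇒ q·3+(1-q)·6 = q·2+(1-q)·8 ⇒ q(1) = (1-q)(2) ⇒ q = 2/3
P2 indiff ⇒ p·2+(1-p)·4 = p·0+(1-p)·8 ⇒ p(2) = (1-p)(4) ⇒ p = 2/3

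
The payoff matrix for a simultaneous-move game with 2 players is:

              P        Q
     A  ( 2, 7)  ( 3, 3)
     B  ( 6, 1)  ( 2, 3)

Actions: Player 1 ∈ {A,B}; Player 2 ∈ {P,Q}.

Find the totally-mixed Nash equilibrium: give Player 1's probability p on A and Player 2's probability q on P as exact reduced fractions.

P1 indiff ⇒ q·2+(1-q)·3 = q·6+(1-q)·2 ⇒ q(-4) = (1-q)(-1) ⇒ q = 1/5
P2 indiff ⇒ p·7+(1-p)·1 = p·3+(1-p)·3 ⇒ p(4) = (1-p)(2) ⇒ p = 1/3

p=1/3, q=1/5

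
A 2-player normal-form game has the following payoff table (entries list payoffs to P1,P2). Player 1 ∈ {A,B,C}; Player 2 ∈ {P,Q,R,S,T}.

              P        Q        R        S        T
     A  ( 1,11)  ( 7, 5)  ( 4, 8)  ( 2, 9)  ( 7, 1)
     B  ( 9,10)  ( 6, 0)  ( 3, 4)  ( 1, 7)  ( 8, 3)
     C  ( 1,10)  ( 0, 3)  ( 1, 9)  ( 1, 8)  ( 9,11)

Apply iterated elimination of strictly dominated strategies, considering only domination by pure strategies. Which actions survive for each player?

P2 drop Q (P beats it: A:11>5 B:10>0 C:10>3)
P2 drop R (P beats it: A:11>8 B:10>4 C:10>9)
P2 drop S (P beats it: A:11>9 B:10>7 C:10>8)
P1 drop A (B beats it: P:9>1 T:8>7)
P1→{B,C} P2→{P,T}

Remaining: P1:{B,C} P2:{P,T}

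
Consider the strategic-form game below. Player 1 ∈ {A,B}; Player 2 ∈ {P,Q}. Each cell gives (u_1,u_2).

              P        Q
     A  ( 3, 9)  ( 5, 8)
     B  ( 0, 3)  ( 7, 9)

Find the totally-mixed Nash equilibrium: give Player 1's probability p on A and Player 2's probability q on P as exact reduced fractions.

P1 indiff ⇒ q·3+(1-q)·5 = q·0+(1-q)·7 ⇒ q(3) = (1-q)(2) ⇒ q = 2/5
P2 indiff ⇒ p·9+(1-p)·3 = p·8+(1-p)·9 ⇒ p(1) = (1-p)(6) ⇒ p = 6/7

p=6/7, q=2/5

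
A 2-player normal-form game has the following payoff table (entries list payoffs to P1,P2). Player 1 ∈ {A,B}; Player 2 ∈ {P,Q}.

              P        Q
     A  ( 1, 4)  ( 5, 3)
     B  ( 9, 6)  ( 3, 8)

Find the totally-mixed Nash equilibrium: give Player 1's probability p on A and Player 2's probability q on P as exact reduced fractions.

P1 indiff ⇒ q·1+(1-q)·5 = q·9+(1-q)·3 ⇒ q(-8) = (1-q)(-2) ⇒ q = 1/5
P2 indiff ⇒ p·4+(1-p)·6 = p·3+(1-p)·8 ⇒ p(1) = (1-p)(2) ⇒ p = 2/3

(p,q) = (2/3, 1/5)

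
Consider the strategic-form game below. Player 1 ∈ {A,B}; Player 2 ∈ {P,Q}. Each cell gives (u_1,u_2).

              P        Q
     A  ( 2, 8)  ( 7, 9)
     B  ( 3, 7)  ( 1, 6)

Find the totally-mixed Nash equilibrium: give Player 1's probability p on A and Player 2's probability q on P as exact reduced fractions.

P1 indiff ⇒ q·2+(1-q)·7 = q·3+(1-q)·1 ⇒ q(-1) = (1-q)(-6) ⇒ q = 6/7
P2 indiff ⇒ p·8+(1-p)·7 = p·9+(1-p)·6 ⇒ p(-1) = (1-p)(-1) ⇒ p = 1/2

(p,q) = (1/2, 6/7)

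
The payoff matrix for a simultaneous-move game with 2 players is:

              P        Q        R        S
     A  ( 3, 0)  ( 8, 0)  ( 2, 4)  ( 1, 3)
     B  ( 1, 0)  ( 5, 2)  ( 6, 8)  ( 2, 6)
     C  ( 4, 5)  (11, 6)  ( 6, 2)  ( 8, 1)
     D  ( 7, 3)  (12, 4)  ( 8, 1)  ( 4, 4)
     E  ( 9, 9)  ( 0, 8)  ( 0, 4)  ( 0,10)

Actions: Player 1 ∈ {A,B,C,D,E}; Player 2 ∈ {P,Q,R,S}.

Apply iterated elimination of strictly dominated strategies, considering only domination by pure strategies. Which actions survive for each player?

Remaining: P1:{C,D,E} P2:{P,Q,S}

P1 drop A (C beats it: P:4>3 Q:11>8 R:6>2 S:8>1)
P1 drop B (D beats it: P:7>1 Q:12>5 R:8>6 S:4>2)
P2 drop R (P beats it: C:5>2 D:3>1 E:9>4)
P1→{C,D,E} P2→{P,Q,S}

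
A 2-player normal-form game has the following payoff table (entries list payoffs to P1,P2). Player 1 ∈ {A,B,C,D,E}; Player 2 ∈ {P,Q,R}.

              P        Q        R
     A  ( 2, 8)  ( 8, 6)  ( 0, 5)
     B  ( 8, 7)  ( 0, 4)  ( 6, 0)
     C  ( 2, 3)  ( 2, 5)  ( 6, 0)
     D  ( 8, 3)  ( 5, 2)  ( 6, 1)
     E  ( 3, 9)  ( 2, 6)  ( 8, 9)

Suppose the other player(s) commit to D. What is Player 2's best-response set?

BR_2 = {P}

u_2(P vs D) = 3
u_2(Q vs D) = 2
u_2(R vs D) = 1
max payoff 3 at {P}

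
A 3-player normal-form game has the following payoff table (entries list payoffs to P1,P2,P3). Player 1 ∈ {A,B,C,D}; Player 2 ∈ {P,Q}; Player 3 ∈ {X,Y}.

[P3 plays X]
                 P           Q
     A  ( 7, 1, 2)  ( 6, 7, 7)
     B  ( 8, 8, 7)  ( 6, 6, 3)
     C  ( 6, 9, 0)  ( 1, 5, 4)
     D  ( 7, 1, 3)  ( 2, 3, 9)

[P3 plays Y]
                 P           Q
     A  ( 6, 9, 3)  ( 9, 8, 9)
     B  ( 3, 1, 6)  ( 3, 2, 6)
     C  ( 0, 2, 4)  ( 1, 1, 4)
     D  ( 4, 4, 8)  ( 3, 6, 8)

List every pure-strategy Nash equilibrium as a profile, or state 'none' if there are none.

(A,P,X): not NE [P1→B gives 8>7; P2→Q gives 7>1; P3→Y gives 3>2]
(A,P,Y): NE
(A,Q,X): not NE [P3→Y gives 9>7]
(A,Q,Y): not NE [P2→P gives 9>8]
(B,P,X): NE
(B,P,Y): not NE [P1→A gives 6>3; P2→Q gives 2>1; P3→X gives 7>6]
(B,Q,X): not NE [P2→P gives 8>6; P3→Y gives 6>3]
(B,Q,Y): not NE [P1→A gives 9>3]
(C,P,X): not NE [P1→B gives 8>6; P3→Y gives 4>0]
(C,P,Y): not NE [P1→A gives 6>0]
(C,Q,X): not NE [P1→B gives 6>1; P2→P gives 9>5]
(C,Q,Y): not NE [P1→A gives 9>1; P2→P gives 2>1]
(D,P,X): not NE [P1→B gives 8>7; P2→Q gives 3>1; P3→Y gives 8>3]
(D,P,Y): not NE [P1→A gives 6>4; P2→Q gives 6>4]
(D,Q,X): not NE [P1→B gives 6>2]
(D,Q,Y): not NE [P1→A gives 9>3; P3→X gives 9>8]

PSNE = {(A,P,Y), (B,P,X)}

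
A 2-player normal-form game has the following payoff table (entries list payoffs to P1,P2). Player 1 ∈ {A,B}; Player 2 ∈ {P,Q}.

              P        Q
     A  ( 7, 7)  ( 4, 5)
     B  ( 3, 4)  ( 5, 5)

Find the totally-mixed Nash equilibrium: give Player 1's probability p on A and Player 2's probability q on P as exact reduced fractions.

(p,q) = (1/3, 1/5)

P1 indiff ⇒ q·7+(1-q)·4 = q·3+(1-q)·5 ⇒ q(4) = (1-q)(1) ⇒ q = 1/5
P2 indiff ⇒ p·7+(1-p)·4 = p·5+(1-p)·5 ⇒ p(2) = (1-p)(1) ⇒ p = 1/3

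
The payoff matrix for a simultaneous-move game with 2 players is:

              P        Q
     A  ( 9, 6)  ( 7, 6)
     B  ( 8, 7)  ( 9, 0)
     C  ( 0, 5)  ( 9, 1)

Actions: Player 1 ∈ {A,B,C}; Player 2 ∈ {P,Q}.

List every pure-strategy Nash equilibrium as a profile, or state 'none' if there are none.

NE set: (A,P)

(A,P): NE
(A,Q): not NE [P1→C gives 9>7]
(B,P): not NE [P1→A gives 9>8]
(B,Q): not NE [P2→P gives 7>0]
(C,P): not NE [P1→A gives 9>0]
(C,Q): not NE [P2→P gives 5>1]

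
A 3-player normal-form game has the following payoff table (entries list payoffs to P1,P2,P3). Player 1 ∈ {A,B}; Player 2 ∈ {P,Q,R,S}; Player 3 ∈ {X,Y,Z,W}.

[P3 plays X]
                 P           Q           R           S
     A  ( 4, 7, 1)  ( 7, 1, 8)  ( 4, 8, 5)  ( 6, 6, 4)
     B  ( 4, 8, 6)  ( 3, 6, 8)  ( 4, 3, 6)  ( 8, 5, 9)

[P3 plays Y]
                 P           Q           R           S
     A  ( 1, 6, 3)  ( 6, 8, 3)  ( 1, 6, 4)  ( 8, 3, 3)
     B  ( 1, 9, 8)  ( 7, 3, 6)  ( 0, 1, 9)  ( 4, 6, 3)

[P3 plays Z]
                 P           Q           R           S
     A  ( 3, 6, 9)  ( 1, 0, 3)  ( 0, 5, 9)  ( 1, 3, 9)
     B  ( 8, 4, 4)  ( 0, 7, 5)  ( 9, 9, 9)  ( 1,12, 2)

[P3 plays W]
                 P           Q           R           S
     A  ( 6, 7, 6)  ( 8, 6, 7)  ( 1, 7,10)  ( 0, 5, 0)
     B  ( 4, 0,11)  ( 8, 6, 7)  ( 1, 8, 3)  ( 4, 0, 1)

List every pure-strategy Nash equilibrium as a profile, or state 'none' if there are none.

PSNE = {(A,R,W)}

(A,P,X): not NE [P2→R gives 8>7; P3→Z gives 9>1]
(A,P,Y): not NE [P2→Q gives 8>6; P3→Z gives 9>3]
(A,P,Z): not NE [P1→B gives 8>3]
(A,P,W): not NE [P3→Z gives 9>6]
(A,Q,X): not NE [P2→R gives 8>1]
(A,Q,Y): not NE [P1→B gives 7>6; P3→X gives 8>3]
(A,Q,Z): not NE [P2→P gives 6>0; P3→X gives 8>3]
(A,Q,W): not NE [P2→R gives 7>6; P3→X gives 8>7]
(A,R,X): not NE [P3→W gives 10>5]
(A,R,Y): not NE [P2→Q gives 8>6; P3→W gives 10>4]
(A,R,Z): not NE [P1→B gives 9>0; P2→P gives 6>5; P3→W gives 10>9]
(A,R,W): NE
(A,S,X): not NE [P1→B gives 8>6; P2→R gives 8>6; P3→Z gives 9>4]
(A,S,Y): not NE [P2→Q gives 8>3; P3→Z gives 9>3]
(A,S,Z): not NE [P2→P gives 6>3]
(A,S,W): not NE [P1→B gives 4>0; P2→R gives 7>5; P3→Z gives 9>0]
(B,P,X): not NE [P3→W gives 11>6]
(B,P,Y): not NE [P3→W gives 11>8]
(B,P,Z): not NE [P2→S gives 12>4; P3→W gives 11>4]
(B,P,W): not NE [P1→A gives 6>4; P2→R gives 8>0]
(B,Q,X): not NE [P1→A gives 7>3; P2→P gives 8>6]
(B,Q,Y): not NE [P2→P gives 9>3; P3→X gives 8>6]
(B,Q,Z): not NE [P1→A gives 1>0; P2→S gives 12>7; P3→X gives 8>5]
(B,Q,W): not NE [P2→R gives 8>6; P3→X gives 8>7]
(B,R,X): not NE [P2→P gives 8>3; P3→Z gives 9>6]
(B,R,Y): not NE [P1→A gives 1>0; P2→P gives 9>1]
(B,R,Z): not NE [P2→S gives 12>9]
(B,R,W): not NE [P3→Z gives 9>3]
(B,S,X): not NE [P2→P gives 8>5]
(B,S,Y): not NE [P1→A gives 8>4; P2→P gives 9>6; P3→X gives 9>3]
(B,S,Z): not NE [P3→X gives 9>2]
(B,S,W): not NE [P2→R gives 8>0; P3→X gives 9>1]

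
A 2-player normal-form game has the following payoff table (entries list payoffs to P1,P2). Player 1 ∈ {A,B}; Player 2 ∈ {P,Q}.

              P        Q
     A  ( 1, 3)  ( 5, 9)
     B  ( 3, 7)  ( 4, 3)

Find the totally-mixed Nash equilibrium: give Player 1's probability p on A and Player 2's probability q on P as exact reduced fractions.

P1 indiff ⇒ q·1+(1-q)·5 = q·3+(1-q)·4 ⇒ q(-2) = (1-q)(-1) ⇒ q = 1/3
P2 indiff ⇒ p·3+(1-p)·7 = p·9+(1-p)·3 ⇒ p(-6) = (1-p)(-4) ⇒ p = 2/5

P1 mixes 2/5 on A; P2 mixes 1/3 on P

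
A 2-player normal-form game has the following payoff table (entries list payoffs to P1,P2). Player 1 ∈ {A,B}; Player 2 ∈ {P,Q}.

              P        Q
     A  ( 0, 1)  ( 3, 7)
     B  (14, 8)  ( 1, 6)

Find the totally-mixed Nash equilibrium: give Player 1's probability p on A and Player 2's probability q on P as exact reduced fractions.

P1 indiff ⇒ q·0+(1-q)·3 = q·14+(1-q)·1 ⇒ q(-14) = (1-q)(-2) ⇒ q = 1/8
P2 indiff ⇒ p·1+(1-p)·8 = p·7+(1-p)·6 ⇒ p(-6) = (1-p)(-2) ⇒ p = 1/4

p=1/4, q=1/8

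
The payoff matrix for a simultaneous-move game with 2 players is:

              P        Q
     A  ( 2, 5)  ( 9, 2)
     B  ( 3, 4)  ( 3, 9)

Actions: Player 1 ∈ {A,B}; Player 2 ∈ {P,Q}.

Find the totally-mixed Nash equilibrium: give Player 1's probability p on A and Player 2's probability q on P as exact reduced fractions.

P1 indiff ⇒ q·2+(1-q)·9 = q·3+(1-q)·3 ⇒ q(-1) = (1-q)(-6) ⇒ q = 6/7
P2 indiff ⇒ p·5+(1-p)·4 = p·2+(1-p)·9 ⇒ p(3) = (1-p)(5) ⇒ p = 5/8

p=5/8, q=6/7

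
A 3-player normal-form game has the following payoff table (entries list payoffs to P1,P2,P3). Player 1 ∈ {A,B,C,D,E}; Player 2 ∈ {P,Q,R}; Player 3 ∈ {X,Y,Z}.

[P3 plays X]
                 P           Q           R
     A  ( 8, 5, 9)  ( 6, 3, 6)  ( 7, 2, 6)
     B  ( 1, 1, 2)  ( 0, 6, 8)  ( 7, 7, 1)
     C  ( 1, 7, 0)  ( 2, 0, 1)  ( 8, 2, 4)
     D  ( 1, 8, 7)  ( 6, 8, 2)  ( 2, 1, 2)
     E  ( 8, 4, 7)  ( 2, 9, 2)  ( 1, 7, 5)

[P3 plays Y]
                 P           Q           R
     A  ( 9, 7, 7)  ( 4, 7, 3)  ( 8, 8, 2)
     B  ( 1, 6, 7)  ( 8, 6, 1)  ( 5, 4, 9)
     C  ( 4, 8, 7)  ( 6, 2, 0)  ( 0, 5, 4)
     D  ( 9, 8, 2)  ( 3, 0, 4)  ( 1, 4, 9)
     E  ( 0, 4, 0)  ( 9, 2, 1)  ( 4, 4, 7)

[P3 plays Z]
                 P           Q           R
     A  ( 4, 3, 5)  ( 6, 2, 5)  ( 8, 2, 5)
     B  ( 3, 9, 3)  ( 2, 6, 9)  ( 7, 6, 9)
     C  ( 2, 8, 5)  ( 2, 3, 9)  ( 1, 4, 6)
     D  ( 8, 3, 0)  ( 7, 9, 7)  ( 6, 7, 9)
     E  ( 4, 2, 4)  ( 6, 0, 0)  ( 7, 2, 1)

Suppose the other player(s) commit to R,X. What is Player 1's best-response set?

u_1(A vs R,X) = 7
u_1(B vs R,X) = 7
u_1(C vs R,X) = 8
u_1(D vs R,X) = 2
u_1(E vs R,X) = 1
max payoff 8 at {C}

BR_1 = {C}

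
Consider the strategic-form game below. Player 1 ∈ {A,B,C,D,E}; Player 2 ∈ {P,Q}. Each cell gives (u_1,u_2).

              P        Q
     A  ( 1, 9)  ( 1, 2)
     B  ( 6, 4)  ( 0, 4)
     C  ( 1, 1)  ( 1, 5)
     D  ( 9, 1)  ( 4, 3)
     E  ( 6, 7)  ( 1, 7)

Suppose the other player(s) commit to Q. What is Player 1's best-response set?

u_1(A vs Q) = 1
u_1(B vs Q) = 0
u_1(C vs Q) = 1
u_1(D vs Q) = 4
u_1(E vs Q) = 1
max payoff 4 at {D}

P1 best: {D}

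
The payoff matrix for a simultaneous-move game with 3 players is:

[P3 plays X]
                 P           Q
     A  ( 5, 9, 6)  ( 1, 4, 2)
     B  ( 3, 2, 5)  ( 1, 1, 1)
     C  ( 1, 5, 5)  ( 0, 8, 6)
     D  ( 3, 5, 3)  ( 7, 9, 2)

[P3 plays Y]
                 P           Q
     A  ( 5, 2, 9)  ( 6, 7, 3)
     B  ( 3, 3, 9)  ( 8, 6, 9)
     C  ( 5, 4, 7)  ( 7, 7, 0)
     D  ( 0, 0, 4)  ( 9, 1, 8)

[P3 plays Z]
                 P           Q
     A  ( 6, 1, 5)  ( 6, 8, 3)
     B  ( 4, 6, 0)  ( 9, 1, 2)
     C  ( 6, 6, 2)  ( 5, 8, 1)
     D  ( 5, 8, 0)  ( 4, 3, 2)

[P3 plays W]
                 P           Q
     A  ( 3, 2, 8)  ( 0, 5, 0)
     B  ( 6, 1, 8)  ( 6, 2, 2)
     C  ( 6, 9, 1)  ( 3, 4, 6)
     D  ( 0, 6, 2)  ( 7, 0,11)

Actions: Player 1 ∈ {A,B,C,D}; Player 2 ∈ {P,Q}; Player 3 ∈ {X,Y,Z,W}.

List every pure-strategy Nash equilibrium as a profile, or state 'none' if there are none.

(A,P,X): not NE [P3→Y gives 9>6]
(A,P,Y): not NE [P2→Q gives 7>2]
(A,P,Z): not NE [P2→Q gives 8>1; P3→Y gives 9>5]
(A,P,W): not NE [P1→C gives 6>3; P2→Q gives 5>2; P3→Y gives 9>8]
(A,Q,X): not NE [P1→D gives 7>1; P2→P gives 9>4; P3→Z gives 3>2]
(A,Q,Y): not NE [P1→D gives 9>6]
(A,Q,Z): not NE [P1→B gives 9>6]
(A,Q,W): not NE [P1→D gives 7>0; P3→Z gives 3>0]
(B,P,X): not NE [P1→A gives 5>3; P3→Y gives 9>5]
(B,P,Y): not NE [P1→C gives 5>3; P2→Q gives 6>3]
(B,P,Z): not NE [P1→C gives 6>4; P3→Y gives 9>0]
(B,P,W): not NE [P2→Q gives 2>1; P3→Y gives 9>8]
(B,Q,X): not NE [P1→D gives 7>1; P2→P gives 2>1; P3→Y gives 9>1]
(B,Q,Y): not NE [P1→D gives 9>8]
(B,Q,Z): not NE [P2→P gives 6>1; P3→Y gives 9>2]
(B,Q,W): not NE [P1→D gives 7>6; P3→Y gives 9>2]
(C,P,X): not NE [P1→A gives 5>1; P2→Q gives 8>5; P3→Y gives 7>5]
(C,P,Y): not NE [P2→Q gives 7>4]
(C,P,Z): not NE [P2→Q gives 8>6; P3→Y gives 7>2]
(C,P,W): not NE [P3→Y gives 7>1]
(C,Q,X): not NE [P1→D gives 7>0]
(C,Q,Y): not NE [P1→D gives 9>7; P3→W gives 6>0]
(C,Q,Z): not NE [P1→B gives 9>5; P3→W gives 6>1]
(C,Q,W): not NE [P1→D gives 7>3; P2→P gives 9>4]
(D,P,X): not NE [P1→A gives 5>3; P2→Q gives 9>5; P3→Y gives 4>3]
(D,P,Y): not NE [P1→C gives 5>0; P2→Q gives 1>0]
(D,P,Z): not NE [P1→C gives 6>5; P3→Y gives 4>0]
(D,P,W): not NE [P1→C gives 6>0; P3→Y gives 4>2]
(D,Q,X): not NE [P3→W gives 11>2]
(D,Q,Y): not NE [P3→W gives 11>8]
(D,Q,Z): not NE [P1→B gives 9>4; P2→P gives 8>3; P3→W gives 11>2]
(D,Q,W): not NE [P2→P gives 6>0]

PSNE: ∅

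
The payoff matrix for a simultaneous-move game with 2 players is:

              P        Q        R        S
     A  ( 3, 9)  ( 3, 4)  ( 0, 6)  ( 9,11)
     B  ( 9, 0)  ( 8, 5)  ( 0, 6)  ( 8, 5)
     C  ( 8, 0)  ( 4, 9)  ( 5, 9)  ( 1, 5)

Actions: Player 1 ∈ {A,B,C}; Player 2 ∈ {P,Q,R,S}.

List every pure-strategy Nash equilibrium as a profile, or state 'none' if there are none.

NE set: (A,S), (C,R)

(A,P): not NE [P1→B gives 9>3; P2→S gives 11>9]
(A,Q): not NE [P1→B gives 8>3; P2→S gives 11>4]
(A,R): not NE [P1→C gives 5>0; P2→S gives 11>6]
(A,S): NE
(B,P): not NE [P2→R gives 6>0]
(B,Q): not NE [P2→R gives 6>5]
(B,R): not NE [P1→C gives 5>0]
(B,S): not NE [P1→A gives 9>8; P2→R gives 6>5]
(C,P): not NE [P1→B gives 9>8; P2→R gives 9>0]
(C,Q): not NE [P1→B gives 8>4]
(C,R): NE
(C,S): not NE [P1→A gives 9>1; P2→R gives 9>5]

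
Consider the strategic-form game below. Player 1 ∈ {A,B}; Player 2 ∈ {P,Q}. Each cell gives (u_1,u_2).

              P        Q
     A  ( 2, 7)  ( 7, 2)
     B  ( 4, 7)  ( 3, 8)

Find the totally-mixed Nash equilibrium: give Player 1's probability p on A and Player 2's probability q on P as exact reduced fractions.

p=1/6, q=2/3

P1 indiff ⇒ q·2+(1-q)·7 = q·4+(1-q)·3 ⇒ q(-2) = (1-q)(-4) ⇒ q = 2/3
P2 indiff ⇒ p·7+(1-p)·7 = p·2+(1-p)·8 ⇒ p(5) = (1-p)(1) ⇒ p = 1/6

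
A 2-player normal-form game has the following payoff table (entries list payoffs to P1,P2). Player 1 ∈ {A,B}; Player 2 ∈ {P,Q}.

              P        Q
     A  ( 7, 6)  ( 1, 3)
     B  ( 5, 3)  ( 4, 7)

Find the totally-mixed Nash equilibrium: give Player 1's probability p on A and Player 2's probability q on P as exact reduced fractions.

P1 mixes 4/7 on A; P2 mixes 3/5 on P

P1 indiff ⇒ q·7+(1-q)·1 = q·5+(1-q)·4 ⇒ q(2) = (1-q)(3) ⇒ q = 3/5
P2 indiff ⇒ p·6+(1-p)·3 = p·3+(1-p)·7 ⇒ p(3) = (1-p)(4) ⇒ p = 4/7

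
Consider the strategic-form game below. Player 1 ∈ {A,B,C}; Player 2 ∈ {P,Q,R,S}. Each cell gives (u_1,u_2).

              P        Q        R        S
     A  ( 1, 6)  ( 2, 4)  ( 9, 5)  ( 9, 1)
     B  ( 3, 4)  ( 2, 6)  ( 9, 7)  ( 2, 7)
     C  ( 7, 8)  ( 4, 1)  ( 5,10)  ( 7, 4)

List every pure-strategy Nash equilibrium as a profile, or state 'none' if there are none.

PSNE = {(B,R)}

(A,P): not NE [P1→C gives 7>1]
(A,Q): not NE [P1→C gives 4>2; P2→P gives 6>4]
(A,R): not NE [P2→P gives 6>5]
(A,S): not NE [P2→P gives 6>1]
(B,P): not NE [P1→C gives 7>3; P2→S gives 7>4]
(B,Q): not NE [P1→C gives 4>2; P2→S gives 7>6]
(B,R): NE
(B,S): not NE [P1→A gives 9>2]
(C,P): not NE [P2→R gives 10>8]
(C,Q): not NE [P2→R gives 10>1]
(C,R): not NE [P1→B gives 9>5]
(C,S): not NE [P1→A gives 9>7; P2→R gives 10>4]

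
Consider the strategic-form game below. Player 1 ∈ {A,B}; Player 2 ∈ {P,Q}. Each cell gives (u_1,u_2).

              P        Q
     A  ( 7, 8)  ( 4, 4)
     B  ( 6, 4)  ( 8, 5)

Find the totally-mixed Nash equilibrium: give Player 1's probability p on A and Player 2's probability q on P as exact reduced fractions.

p=1/5, q=4/5

P1 indiff ⇒ q·7+(1-q)·4 = q·6+(1-q)·8 ⇒ q(1) = (1-q)(4) ⇒ q = 4/5
P2 indiff ⇒ p·8+(1-p)·4 = p·4+(1-p)·5 ⇒ p(4) = (1-p)(1) ⇒ p = 1/5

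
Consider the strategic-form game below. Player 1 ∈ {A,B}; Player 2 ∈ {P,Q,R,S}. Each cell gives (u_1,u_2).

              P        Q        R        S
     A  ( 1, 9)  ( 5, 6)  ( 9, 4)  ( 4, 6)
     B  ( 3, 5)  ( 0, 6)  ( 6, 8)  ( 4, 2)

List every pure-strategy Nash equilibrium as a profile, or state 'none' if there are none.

PSNE: ∅

(A,P): not NE [P1→B gives 3>1]
(A,Q): not NE [P2→P gives 9>6]
(A,R): not NE [P2→P gives 9>4]
(A,S): not NE [P2→P gives 9>6]
(B,P): not NE [P2→R gives 8>5]
(B,Q): not NE [P1→A gives 5>0; P2→R gives 8>6]
(B,R): not NE [P1→A gives 9>6]
(B,S): not NE [P2→R gives 8>2]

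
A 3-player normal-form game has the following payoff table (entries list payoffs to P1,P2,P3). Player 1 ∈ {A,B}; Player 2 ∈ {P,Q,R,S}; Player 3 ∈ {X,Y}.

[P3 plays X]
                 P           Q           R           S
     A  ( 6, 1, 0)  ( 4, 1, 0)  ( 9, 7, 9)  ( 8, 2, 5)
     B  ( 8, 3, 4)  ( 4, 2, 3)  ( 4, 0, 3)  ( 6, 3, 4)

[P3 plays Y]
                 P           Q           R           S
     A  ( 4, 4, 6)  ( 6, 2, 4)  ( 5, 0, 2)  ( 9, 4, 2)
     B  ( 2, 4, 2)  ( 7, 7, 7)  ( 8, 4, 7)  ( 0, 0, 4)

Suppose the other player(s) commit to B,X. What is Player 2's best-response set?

u_2(P vs B,X) = 3
u_2(Q vs B,X) = 2
u_2(R vs B,X) = 0
u_2(S vs B,X) = 3
max payoff 3 at {P,S}

argmax u_2 = {P,S}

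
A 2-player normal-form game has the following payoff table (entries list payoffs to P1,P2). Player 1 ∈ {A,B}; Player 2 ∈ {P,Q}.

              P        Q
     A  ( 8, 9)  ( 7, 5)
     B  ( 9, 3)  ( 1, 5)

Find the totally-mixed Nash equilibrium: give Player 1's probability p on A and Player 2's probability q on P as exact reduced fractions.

P1 indiff ⇒ q·8+(1-q)·7 = q·9+(1-q)·1 ⇒ q(-1) = (1-q)(-6) ⇒ q = 6/7
P2 indiff ⇒ p·9+(1-p)·3 = p·5+(1-p)·5 ⇒ p(4) = (1-p)(2) ⇒ p = 1/3

(p,q) = (1/3, 6/7)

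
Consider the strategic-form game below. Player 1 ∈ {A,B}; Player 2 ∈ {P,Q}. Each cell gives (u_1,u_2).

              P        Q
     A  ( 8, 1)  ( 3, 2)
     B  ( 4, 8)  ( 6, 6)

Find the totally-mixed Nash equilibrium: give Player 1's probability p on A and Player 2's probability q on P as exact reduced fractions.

(p,q) = (2/3, 3/7)

P1 indiff ⇒ q·8+(1-q)·3 = q·4+(1-q)·6 ⇒ q(4) = (1-q)(3) ⇒ q = 3/7
P2 indiff ⇒ p·1+(1-p)·8 = p·2+(1-p)·6 ⇒ p(-1) = (1-p)(-2) ⇒ p = 2/3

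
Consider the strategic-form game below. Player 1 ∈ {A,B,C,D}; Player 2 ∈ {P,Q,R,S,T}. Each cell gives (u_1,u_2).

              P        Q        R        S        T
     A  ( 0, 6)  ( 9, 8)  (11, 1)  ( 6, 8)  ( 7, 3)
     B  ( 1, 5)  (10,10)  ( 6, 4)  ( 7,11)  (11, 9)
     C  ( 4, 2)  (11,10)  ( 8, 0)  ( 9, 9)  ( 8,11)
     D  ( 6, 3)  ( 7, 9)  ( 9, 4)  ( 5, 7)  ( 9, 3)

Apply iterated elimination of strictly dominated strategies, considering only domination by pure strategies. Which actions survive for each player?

P2 drop P (Q beats it: A:8>6 B:10>5 C:10>2 D:9>3)
P2 drop R (Q beats it: A:8>1 B:10>4 C:10>0 D:9>4)
P1 drop A (B beats it: Q:10>9 S:7>6 T:11>7)
P1 drop D (B beats it: Q:10>7 S:7>5 T:11>9)
P1→{B,C} P2→{Q,S,T}

IESDS → P1:{B,C} P2:{Q,S,T}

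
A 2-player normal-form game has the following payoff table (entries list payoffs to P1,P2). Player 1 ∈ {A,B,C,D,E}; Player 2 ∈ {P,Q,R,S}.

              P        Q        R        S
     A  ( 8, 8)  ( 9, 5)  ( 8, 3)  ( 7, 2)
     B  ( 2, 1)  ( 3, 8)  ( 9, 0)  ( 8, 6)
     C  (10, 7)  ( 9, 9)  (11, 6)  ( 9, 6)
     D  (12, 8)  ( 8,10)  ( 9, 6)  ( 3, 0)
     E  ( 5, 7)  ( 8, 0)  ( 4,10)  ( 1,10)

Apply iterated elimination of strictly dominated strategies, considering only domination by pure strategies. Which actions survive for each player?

P1 drop B (C beats it: P:10>2 Q:9>3 R:11>9 S:9>8)
P1 drop E (A beats it: P:8>5 Q:9>8 R:8>4 S:7>1)
P2 drop R (P beats it: A:8>3 C:7>6 D:8>6)
P2 drop S (P beats it: A:8>2 C:7>6 D:8>0)
P1→{A,C,D} P2→{P,Q}

Survivors P1:{A,C,D} P2:{P,Q}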